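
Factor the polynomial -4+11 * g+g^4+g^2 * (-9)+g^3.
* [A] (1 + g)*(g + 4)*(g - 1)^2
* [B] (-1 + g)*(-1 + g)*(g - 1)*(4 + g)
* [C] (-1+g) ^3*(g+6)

We need to factor -4+11 * g+g^4+g^2 * (-9)+g^3.
The factored form is (-1 + g)*(-1 + g)*(g - 1)*(4 + g).
B) (-1 + g)*(-1 + g)*(g - 1)*(4 + g)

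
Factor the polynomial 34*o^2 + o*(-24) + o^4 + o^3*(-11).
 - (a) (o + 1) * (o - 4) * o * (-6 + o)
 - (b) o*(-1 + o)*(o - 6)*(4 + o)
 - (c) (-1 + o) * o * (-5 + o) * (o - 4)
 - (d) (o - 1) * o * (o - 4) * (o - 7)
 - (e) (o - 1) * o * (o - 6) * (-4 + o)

We need to factor 34*o^2 + o*(-24) + o^4 + o^3*(-11).
The factored form is (o - 1) * o * (o - 6) * (-4 + o).
e) (o - 1) * o * (o - 6) * (-4 + o)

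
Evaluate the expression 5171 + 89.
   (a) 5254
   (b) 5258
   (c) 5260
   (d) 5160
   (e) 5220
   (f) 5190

5171 + 89 = 5260
c) 5260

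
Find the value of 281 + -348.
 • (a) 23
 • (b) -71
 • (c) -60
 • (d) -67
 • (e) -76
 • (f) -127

281 + -348 = -67
d) -67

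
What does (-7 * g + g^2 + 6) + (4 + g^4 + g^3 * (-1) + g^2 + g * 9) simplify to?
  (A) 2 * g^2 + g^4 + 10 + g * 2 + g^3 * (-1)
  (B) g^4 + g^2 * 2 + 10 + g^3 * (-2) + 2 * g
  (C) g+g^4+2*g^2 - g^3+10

Adding the polynomials and combining like terms:
(-7*g + g^2 + 6) + (4 + g^4 + g^3*(-1) + g^2 + g*9)
= 2 * g^2 + g^4 + 10 + g * 2 + g^3 * (-1)
A) 2 * g^2 + g^4 + 10 + g * 2 + g^3 * (-1)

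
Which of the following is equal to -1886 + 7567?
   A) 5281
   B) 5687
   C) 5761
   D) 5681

-1886 + 7567 = 5681
D) 5681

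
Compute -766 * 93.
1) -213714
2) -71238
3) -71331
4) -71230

-766 * 93 = -71238
2) -71238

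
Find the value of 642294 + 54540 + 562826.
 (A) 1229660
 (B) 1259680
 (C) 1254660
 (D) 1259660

First: 642294 + 54540 = 696834
Then: 696834 + 562826 = 1259660
D) 1259660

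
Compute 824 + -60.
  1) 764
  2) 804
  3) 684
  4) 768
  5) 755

824 + -60 = 764
1) 764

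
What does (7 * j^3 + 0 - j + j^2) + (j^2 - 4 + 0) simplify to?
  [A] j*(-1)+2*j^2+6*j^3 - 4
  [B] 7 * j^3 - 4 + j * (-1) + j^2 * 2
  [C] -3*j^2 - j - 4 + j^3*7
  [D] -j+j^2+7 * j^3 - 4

Adding the polynomials and combining like terms:
(7*j^3 + 0 - j + j^2) + (j^2 - 4 + 0)
= 7 * j^3 - 4 + j * (-1) + j^2 * 2
B) 7 * j^3 - 4 + j * (-1) + j^2 * 2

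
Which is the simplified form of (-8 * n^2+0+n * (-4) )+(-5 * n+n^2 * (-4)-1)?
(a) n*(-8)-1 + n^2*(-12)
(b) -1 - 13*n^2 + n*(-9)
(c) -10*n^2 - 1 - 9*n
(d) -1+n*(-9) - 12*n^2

Adding the polynomials and combining like terms:
(-8*n^2 + 0 + n*(-4)) + (-5*n + n^2*(-4) - 1)
= -1+n*(-9) - 12*n^2
d) -1+n*(-9) - 12*n^2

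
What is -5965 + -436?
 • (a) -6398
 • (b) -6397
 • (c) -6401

-5965 + -436 = -6401
c) -6401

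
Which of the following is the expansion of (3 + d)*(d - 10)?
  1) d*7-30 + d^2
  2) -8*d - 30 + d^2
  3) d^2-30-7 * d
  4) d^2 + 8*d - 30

Expanding (3 + d)*(d - 10):
= d^2-30-7 * d
3) d^2-30-7 * d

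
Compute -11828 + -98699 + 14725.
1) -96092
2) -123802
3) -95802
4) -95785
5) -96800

First: -11828 + -98699 = -110527
Then: -110527 + 14725 = -95802
3) -95802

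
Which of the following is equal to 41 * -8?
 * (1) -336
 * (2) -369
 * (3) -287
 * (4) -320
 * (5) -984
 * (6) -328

41 * -8 = -328
6) -328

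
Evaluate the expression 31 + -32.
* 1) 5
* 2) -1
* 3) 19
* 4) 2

31 + -32 = -1
2) -1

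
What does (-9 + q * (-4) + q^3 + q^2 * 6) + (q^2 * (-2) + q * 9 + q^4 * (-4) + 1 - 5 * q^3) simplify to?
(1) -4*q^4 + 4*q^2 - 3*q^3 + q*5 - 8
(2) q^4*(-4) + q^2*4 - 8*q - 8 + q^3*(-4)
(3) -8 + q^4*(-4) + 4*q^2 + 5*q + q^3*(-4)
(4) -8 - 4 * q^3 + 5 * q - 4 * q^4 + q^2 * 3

Adding the polynomials and combining like terms:
(-9 + q*(-4) + q^3 + q^2*6) + (q^2*(-2) + q*9 + q^4*(-4) + 1 - 5*q^3)
= -8 + q^4*(-4) + 4*q^2 + 5*q + q^3*(-4)
3) -8 + q^4*(-4) + 4*q^2 + 5*q + q^3*(-4)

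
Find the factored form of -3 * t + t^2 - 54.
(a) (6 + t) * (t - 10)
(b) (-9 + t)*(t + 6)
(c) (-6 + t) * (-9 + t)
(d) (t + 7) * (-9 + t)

We need to factor -3 * t + t^2 - 54.
The factored form is (-9 + t)*(t + 6).
b) (-9 + t)*(t + 6)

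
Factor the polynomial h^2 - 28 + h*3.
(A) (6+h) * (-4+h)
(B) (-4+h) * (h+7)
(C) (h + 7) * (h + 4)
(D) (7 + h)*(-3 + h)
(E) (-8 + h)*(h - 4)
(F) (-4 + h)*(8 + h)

We need to factor h^2 - 28 + h*3.
The factored form is (-4+h) * (h+7).
B) (-4+h) * (h+7)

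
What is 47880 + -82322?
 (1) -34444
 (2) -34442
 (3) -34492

47880 + -82322 = -34442
2) -34442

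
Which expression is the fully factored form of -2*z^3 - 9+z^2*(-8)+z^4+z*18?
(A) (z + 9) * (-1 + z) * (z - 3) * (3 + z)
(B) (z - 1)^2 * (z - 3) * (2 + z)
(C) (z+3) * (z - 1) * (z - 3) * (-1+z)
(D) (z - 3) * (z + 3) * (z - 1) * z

We need to factor -2*z^3 - 9+z^2*(-8)+z^4+z*18.
The factored form is (z+3) * (z - 1) * (z - 3) * (-1+z).
C) (z+3) * (z - 1) * (z - 3) * (-1+z)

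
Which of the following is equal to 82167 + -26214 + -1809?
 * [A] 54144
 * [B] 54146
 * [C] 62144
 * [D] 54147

First: 82167 + -26214 = 55953
Then: 55953 + -1809 = 54144
A) 54144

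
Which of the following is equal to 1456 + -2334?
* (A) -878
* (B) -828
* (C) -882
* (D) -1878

1456 + -2334 = -878
A) -878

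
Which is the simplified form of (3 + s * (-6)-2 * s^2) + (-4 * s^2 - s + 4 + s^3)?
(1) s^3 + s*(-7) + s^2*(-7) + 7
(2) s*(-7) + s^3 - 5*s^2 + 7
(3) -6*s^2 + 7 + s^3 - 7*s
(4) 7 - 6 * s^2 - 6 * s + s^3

Adding the polynomials and combining like terms:
(3 + s*(-6) - 2*s^2) + (-4*s^2 - s + 4 + s^3)
= -6*s^2 + 7 + s^3 - 7*s
3) -6*s^2 + 7 + s^3 - 7*s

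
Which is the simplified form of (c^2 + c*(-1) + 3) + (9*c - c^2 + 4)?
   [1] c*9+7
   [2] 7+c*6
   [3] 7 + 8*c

Adding the polynomials and combining like terms:
(c^2 + c*(-1) + 3) + (9*c - c^2 + 4)
= 7 + 8*c
3) 7 + 8*c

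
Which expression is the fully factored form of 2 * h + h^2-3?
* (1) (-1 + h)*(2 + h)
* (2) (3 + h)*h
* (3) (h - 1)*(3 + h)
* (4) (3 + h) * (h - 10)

We need to factor 2 * h + h^2-3.
The factored form is (h - 1)*(3 + h).
3) (h - 1)*(3 + h)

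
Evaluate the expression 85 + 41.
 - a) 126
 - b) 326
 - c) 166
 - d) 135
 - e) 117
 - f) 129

85 + 41 = 126
a) 126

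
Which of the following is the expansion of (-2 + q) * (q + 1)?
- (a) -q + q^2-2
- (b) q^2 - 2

Expanding (-2 + q) * (q + 1):
= -q + q^2-2
a) -q + q^2-2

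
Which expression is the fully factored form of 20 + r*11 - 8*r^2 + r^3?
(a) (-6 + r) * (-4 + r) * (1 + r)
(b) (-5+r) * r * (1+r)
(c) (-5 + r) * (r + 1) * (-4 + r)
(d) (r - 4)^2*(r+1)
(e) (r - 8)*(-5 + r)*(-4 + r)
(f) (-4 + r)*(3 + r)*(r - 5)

We need to factor 20 + r*11 - 8*r^2 + r^3.
The factored form is (-5 + r) * (r + 1) * (-4 + r).
c) (-5 + r) * (r + 1) * (-4 + r)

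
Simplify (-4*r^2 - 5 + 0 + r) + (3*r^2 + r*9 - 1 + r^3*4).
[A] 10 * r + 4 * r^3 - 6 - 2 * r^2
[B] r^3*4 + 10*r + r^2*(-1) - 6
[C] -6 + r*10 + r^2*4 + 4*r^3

Adding the polynomials and combining like terms:
(-4*r^2 - 5 + 0 + r) + (3*r^2 + r*9 - 1 + r^3*4)
= r^3*4 + 10*r + r^2*(-1) - 6
B) r^3*4 + 10*r + r^2*(-1) - 6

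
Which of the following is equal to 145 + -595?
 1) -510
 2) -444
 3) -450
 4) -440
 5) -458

145 + -595 = -450
3) -450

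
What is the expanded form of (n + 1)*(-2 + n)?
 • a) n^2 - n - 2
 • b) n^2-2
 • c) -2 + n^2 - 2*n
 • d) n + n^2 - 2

Expanding (n + 1)*(-2 + n):
= n^2 - n - 2
a) n^2 - n - 2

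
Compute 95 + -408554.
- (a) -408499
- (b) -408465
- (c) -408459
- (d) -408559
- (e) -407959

95 + -408554 = -408459
c) -408459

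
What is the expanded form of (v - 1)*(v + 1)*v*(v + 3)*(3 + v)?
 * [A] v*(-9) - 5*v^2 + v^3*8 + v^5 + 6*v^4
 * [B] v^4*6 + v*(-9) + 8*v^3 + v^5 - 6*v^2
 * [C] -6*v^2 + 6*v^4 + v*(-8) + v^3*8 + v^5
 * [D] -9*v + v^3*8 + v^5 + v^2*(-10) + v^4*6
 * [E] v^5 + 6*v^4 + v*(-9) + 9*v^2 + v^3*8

Expanding (v - 1)*(v + 1)*v*(v + 3)*(3 + v):
= v^4*6 + v*(-9) + 8*v^3 + v^5 - 6*v^2
B) v^4*6 + v*(-9) + 8*v^3 + v^5 - 6*v^2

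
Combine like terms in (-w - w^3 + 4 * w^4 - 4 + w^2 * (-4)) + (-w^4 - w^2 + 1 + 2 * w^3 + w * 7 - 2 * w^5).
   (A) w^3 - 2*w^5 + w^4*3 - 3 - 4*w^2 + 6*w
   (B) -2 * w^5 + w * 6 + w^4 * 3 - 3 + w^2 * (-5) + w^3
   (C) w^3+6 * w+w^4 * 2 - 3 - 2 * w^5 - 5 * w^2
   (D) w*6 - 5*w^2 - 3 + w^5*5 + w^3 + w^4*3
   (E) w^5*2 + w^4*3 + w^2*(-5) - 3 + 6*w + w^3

Adding the polynomials and combining like terms:
(-w - w^3 + 4*w^4 - 4 + w^2*(-4)) + (-w^4 - w^2 + 1 + 2*w^3 + w*7 - 2*w^5)
= -2 * w^5 + w * 6 + w^4 * 3 - 3 + w^2 * (-5) + w^3
B) -2 * w^5 + w * 6 + w^4 * 3 - 3 + w^2 * (-5) + w^3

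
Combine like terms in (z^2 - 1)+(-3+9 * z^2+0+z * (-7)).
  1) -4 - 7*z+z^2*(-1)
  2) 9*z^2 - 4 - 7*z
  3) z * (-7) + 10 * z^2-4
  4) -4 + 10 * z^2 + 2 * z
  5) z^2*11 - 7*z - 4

Adding the polynomials and combining like terms:
(z^2 - 1) + (-3 + 9*z^2 + 0 + z*(-7))
= z * (-7) + 10 * z^2-4
3) z * (-7) + 10 * z^2-4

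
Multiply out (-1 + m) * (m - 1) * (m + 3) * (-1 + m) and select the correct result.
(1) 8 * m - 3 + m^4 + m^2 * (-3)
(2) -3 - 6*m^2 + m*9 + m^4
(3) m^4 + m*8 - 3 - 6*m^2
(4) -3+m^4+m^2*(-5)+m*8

Expanding (-1 + m) * (m - 1) * (m + 3) * (-1 + m):
= m^4 + m*8 - 3 - 6*m^2
3) m^4 + m*8 - 3 - 6*m^2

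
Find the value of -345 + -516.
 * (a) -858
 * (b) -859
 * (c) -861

-345 + -516 = -861
c) -861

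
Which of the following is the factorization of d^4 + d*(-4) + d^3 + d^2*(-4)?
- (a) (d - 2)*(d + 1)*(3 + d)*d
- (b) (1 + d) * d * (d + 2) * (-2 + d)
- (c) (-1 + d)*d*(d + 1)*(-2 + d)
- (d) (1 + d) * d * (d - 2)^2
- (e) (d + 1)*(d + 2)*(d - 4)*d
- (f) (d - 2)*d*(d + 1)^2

We need to factor d^4 + d*(-4) + d^3 + d^2*(-4).
The factored form is (1 + d) * d * (d + 2) * (-2 + d).
b) (1 + d) * d * (d + 2) * (-2 + d)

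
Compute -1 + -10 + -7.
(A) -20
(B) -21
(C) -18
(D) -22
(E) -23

First: -1 + -10 = -11
Then: -11 + -7 = -18
C) -18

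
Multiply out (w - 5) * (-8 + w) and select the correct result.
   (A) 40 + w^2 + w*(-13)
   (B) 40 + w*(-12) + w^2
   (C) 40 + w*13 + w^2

Expanding (w - 5) * (-8 + w):
= 40 + w^2 + w*(-13)
A) 40 + w^2 + w*(-13)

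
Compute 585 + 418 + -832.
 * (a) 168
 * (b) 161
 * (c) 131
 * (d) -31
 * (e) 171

First: 585 + 418 = 1003
Then: 1003 + -832 = 171
e) 171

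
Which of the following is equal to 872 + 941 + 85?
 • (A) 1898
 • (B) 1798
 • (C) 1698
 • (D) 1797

First: 872 + 941 = 1813
Then: 1813 + 85 = 1898
A) 1898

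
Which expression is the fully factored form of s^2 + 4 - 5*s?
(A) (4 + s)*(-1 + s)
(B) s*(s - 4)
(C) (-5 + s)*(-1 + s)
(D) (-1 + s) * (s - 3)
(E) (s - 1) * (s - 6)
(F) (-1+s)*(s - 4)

We need to factor s^2 + 4 - 5*s.
The factored form is (-1+s)*(s - 4).
F) (-1+s)*(s - 4)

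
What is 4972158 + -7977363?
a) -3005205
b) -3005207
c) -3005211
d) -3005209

4972158 + -7977363 = -3005205
a) -3005205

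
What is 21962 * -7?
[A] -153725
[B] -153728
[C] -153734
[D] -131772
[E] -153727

21962 * -7 = -153734
C) -153734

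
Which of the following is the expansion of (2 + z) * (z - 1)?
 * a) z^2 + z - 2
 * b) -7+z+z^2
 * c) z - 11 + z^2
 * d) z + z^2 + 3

Expanding (2 + z) * (z - 1):
= z^2 + z - 2
a) z^2 + z - 2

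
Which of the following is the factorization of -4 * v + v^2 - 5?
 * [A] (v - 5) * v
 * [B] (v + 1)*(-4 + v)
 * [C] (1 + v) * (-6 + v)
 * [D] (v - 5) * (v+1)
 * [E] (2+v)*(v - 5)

We need to factor -4 * v + v^2 - 5.
The factored form is (v - 5) * (v+1).
D) (v - 5) * (v+1)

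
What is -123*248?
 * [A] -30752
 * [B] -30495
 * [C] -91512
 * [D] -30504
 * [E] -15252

-123 * 248 = -30504
D) -30504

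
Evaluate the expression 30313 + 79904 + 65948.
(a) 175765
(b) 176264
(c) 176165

First: 30313 + 79904 = 110217
Then: 110217 + 65948 = 176165
c) 176165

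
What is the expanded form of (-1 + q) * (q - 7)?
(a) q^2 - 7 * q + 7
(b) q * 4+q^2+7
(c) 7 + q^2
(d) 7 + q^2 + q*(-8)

Expanding (-1 + q) * (q - 7):
= 7 + q^2 + q*(-8)
d) 7 + q^2 + q*(-8)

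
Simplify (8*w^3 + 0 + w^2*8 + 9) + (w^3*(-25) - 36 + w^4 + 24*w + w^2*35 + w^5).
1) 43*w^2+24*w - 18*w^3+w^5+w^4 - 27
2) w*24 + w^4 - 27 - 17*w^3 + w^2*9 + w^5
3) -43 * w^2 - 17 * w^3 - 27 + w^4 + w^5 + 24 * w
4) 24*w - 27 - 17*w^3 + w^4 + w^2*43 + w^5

Adding the polynomials and combining like terms:
(8*w^3 + 0 + w^2*8 + 9) + (w^3*(-25) - 36 + w^4 + 24*w + w^2*35 + w^5)
= 24*w - 27 - 17*w^3 + w^4 + w^2*43 + w^5
4) 24*w - 27 - 17*w^3 + w^4 + w^2*43 + w^5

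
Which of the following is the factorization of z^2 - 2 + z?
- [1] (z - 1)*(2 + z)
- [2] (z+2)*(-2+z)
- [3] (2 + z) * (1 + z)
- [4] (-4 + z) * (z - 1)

We need to factor z^2 - 2 + z.
The factored form is (z - 1)*(2 + z).
1) (z - 1)*(2 + z)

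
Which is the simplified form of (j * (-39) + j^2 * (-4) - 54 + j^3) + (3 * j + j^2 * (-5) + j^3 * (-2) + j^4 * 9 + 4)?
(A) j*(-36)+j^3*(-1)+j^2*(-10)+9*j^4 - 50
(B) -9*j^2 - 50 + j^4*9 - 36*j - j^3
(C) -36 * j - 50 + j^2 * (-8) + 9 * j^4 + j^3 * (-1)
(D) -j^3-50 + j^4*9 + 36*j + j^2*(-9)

Adding the polynomials and combining like terms:
(j*(-39) + j^2*(-4) - 54 + j^3) + (3*j + j^2*(-5) + j^3*(-2) + j^4*9 + 4)
= -9*j^2 - 50 + j^4*9 - 36*j - j^3
B) -9*j^2 - 50 + j^4*9 - 36*j - j^3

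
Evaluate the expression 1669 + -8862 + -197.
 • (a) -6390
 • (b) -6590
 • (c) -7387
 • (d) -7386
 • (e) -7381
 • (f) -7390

First: 1669 + -8862 = -7193
Then: -7193 + -197 = -7390
f) -7390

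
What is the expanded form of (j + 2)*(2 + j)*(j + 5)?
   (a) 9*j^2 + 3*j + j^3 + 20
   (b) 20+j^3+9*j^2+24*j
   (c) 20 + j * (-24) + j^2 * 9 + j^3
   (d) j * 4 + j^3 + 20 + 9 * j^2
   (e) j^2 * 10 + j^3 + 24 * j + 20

Expanding (j + 2)*(2 + j)*(j + 5):
= 20+j^3+9*j^2+24*j
b) 20+j^3+9*j^2+24*j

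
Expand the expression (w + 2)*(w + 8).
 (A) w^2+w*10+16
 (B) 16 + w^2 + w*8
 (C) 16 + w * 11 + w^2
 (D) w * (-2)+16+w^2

Expanding (w + 2)*(w + 8):
= w^2+w*10+16
A) w^2+w*10+16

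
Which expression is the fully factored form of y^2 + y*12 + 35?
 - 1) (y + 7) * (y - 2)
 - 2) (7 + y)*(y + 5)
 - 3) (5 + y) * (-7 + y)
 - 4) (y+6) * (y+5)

We need to factor y^2 + y*12 + 35.
The factored form is (7 + y)*(y + 5).
2) (7 + y)*(y + 5)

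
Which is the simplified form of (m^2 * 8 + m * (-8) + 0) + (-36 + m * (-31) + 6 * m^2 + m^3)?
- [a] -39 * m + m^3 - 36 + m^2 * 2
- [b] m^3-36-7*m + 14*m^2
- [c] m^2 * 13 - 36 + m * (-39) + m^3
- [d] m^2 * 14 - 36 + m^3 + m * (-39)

Adding the polynomials and combining like terms:
(m^2*8 + m*(-8) + 0) + (-36 + m*(-31) + 6*m^2 + m^3)
= m^2 * 14 - 36 + m^3 + m * (-39)
d) m^2 * 14 - 36 + m^3 + m * (-39)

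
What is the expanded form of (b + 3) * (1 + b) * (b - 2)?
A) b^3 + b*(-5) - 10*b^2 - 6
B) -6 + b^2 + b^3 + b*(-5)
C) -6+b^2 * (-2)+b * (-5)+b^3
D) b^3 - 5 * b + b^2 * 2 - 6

Expanding (b + 3) * (1 + b) * (b - 2):
= b^3 - 5 * b + b^2 * 2 - 6
D) b^3 - 5 * b + b^2 * 2 - 6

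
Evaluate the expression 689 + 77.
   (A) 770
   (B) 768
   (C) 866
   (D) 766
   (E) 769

689 + 77 = 766
D) 766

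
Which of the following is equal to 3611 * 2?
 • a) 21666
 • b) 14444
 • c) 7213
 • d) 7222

3611 * 2 = 7222
d) 7222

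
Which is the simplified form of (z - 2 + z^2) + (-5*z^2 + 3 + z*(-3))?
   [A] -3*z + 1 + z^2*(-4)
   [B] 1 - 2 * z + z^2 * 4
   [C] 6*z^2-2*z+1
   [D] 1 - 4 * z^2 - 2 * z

Adding the polynomials and combining like terms:
(z - 2 + z^2) + (-5*z^2 + 3 + z*(-3))
= 1 - 4 * z^2 - 2 * z
D) 1 - 4 * z^2 - 2 * z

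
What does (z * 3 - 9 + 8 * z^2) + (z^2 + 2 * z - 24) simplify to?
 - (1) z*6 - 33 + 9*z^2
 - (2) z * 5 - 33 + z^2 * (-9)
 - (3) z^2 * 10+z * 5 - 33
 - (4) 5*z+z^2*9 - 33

Adding the polynomials and combining like terms:
(z*3 - 9 + 8*z^2) + (z^2 + 2*z - 24)
= 5*z+z^2*9 - 33
4) 5*z+z^2*9 - 33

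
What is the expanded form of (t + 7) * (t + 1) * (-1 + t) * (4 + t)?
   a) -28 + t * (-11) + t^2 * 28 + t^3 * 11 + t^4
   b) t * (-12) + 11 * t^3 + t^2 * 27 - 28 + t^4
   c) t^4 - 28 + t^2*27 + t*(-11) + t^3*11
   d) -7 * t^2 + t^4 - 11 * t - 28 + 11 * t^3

Expanding (t + 7) * (t + 1) * (-1 + t) * (4 + t):
= t^4 - 28 + t^2*27 + t*(-11) + t^3*11
c) t^4 - 28 + t^2*27 + t*(-11) + t^3*11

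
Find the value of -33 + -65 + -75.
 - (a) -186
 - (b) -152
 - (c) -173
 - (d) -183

First: -33 + -65 = -98
Then: -98 + -75 = -173
c) -173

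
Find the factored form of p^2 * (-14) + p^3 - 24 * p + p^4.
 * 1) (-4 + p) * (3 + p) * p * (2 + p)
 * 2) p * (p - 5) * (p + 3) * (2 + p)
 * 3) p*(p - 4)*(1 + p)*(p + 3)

We need to factor p^2 * (-14) + p^3 - 24 * p + p^4.
The factored form is (-4 + p) * (3 + p) * p * (2 + p).
1) (-4 + p) * (3 + p) * p * (2 + p)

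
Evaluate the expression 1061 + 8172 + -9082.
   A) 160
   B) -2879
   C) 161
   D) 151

First: 1061 + 8172 = 9233
Then: 9233 + -9082 = 151
D) 151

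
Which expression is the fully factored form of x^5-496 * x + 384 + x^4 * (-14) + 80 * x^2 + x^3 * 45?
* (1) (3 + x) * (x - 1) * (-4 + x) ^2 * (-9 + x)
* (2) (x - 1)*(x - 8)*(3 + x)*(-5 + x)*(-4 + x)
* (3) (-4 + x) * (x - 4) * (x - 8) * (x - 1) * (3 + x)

We need to factor x^5-496 * x + 384 + x^4 * (-14) + 80 * x^2 + x^3 * 45.
The factored form is (-4 + x) * (x - 4) * (x - 8) * (x - 1) * (3 + x).
3) (-4 + x) * (x - 4) * (x - 8) * (x - 1) * (3 + x)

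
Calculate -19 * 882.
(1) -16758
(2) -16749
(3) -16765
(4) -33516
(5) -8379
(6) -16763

-19 * 882 = -16758
1) -16758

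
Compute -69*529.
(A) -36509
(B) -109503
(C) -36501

-69 * 529 = -36501
C) -36501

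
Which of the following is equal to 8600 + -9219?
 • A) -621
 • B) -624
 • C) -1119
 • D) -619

8600 + -9219 = -619
D) -619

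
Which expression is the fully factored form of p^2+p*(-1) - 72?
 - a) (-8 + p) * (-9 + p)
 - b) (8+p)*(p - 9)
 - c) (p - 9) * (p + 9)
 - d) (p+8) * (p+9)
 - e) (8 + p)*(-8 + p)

We need to factor p^2+p*(-1) - 72.
The factored form is (8+p)*(p - 9).
b) (8+p)*(p - 9)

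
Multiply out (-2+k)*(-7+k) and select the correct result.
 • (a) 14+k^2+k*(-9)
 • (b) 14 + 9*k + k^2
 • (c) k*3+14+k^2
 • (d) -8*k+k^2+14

Expanding (-2+k)*(-7+k):
= 14+k^2+k*(-9)
a) 14+k^2+k*(-9)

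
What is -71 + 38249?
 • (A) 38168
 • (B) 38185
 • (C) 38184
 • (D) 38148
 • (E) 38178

-71 + 38249 = 38178
E) 38178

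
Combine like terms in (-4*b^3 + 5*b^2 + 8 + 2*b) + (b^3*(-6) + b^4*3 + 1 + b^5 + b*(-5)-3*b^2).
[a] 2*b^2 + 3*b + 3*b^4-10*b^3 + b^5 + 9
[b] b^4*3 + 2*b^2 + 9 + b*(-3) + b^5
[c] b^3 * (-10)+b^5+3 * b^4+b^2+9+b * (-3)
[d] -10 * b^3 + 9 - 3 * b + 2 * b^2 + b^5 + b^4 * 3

Adding the polynomials and combining like terms:
(-4*b^3 + 5*b^2 + 8 + 2*b) + (b^3*(-6) + b^4*3 + 1 + b^5 + b*(-5) - 3*b^2)
= -10 * b^3 + 9 - 3 * b + 2 * b^2 + b^5 + b^4 * 3
d) -10 * b^3 + 9 - 3 * b + 2 * b^2 + b^5 + b^4 * 3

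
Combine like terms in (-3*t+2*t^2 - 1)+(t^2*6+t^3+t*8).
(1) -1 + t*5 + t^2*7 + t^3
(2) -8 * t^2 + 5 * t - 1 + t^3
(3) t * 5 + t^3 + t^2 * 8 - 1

Adding the polynomials and combining like terms:
(-3*t + 2*t^2 - 1) + (t^2*6 + t^3 + t*8)
= t * 5 + t^3 + t^2 * 8 - 1
3) t * 5 + t^3 + t^2 * 8 - 1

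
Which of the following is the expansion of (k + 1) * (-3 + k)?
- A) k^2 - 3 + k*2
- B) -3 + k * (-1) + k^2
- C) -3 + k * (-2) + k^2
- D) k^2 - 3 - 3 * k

Expanding (k + 1) * (-3 + k):
= -3 + k * (-2) + k^2
C) -3 + k * (-2) + k^2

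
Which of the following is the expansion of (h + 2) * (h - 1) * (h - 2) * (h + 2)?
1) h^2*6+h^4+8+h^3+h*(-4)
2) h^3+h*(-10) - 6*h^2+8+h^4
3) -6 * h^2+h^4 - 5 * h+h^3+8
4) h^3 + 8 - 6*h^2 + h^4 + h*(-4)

Expanding (h + 2) * (h - 1) * (h - 2) * (h + 2):
= h^3 + 8 - 6*h^2 + h^4 + h*(-4)
4) h^3 + 8 - 6*h^2 + h^4 + h*(-4)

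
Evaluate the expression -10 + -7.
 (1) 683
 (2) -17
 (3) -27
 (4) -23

-10 + -7 = -17
2) -17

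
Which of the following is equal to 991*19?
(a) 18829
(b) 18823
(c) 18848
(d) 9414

991 * 19 = 18829
a) 18829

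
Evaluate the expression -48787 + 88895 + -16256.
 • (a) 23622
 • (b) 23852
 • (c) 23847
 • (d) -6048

First: -48787 + 88895 = 40108
Then: 40108 + -16256 = 23852
b) 23852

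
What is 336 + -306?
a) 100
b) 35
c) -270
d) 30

336 + -306 = 30
d) 30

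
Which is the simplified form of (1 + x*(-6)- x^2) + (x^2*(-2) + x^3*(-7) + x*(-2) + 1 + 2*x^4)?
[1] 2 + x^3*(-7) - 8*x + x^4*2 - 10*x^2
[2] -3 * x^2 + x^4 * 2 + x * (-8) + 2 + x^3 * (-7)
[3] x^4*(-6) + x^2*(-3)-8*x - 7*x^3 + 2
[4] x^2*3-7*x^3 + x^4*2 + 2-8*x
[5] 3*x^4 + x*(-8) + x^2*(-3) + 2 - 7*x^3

Adding the polynomials and combining like terms:
(1 + x*(-6) - x^2) + (x^2*(-2) + x^3*(-7) + x*(-2) + 1 + 2*x^4)
= -3 * x^2 + x^4 * 2 + x * (-8) + 2 + x^3 * (-7)
2) -3 * x^2 + x^4 * 2 + x * (-8) + 2 + x^3 * (-7)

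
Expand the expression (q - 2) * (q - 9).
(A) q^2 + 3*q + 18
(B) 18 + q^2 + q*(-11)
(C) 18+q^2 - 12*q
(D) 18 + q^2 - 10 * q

Expanding (q - 2) * (q - 9):
= 18 + q^2 + q*(-11)
B) 18 + q^2 + q*(-11)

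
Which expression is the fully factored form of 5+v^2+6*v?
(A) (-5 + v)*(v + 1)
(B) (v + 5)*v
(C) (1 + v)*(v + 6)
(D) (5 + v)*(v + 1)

We need to factor 5+v^2+6*v.
The factored form is (5 + v)*(v + 1).
D) (5 + v)*(v + 1)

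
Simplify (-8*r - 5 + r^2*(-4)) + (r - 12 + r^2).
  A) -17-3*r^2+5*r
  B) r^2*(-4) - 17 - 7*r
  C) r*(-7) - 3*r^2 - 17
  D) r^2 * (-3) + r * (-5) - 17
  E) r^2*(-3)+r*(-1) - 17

Adding the polynomials and combining like terms:
(-8*r - 5 + r^2*(-4)) + (r - 12 + r^2)
= r*(-7) - 3*r^2 - 17
C) r*(-7) - 3*r^2 - 17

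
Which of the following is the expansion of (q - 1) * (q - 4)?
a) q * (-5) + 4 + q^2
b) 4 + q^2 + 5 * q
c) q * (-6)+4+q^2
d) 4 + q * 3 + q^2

Expanding (q - 1) * (q - 4):
= q * (-5) + 4 + q^2
a) q * (-5) + 4 + q^2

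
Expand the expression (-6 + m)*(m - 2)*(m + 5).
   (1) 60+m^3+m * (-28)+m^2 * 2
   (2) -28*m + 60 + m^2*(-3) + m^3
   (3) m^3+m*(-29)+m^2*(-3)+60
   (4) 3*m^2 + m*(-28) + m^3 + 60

Expanding (-6 + m)*(m - 2)*(m + 5):
= -28*m + 60 + m^2*(-3) + m^3
2) -28*m + 60 + m^2*(-3) + m^3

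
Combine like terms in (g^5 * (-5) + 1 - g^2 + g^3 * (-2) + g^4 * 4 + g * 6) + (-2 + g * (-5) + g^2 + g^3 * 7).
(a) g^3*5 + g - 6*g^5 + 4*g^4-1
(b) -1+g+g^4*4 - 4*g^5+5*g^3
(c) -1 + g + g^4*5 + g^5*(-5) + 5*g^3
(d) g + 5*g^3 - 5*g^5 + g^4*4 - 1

Adding the polynomials and combining like terms:
(g^5*(-5) + 1 - g^2 + g^3*(-2) + g^4*4 + g*6) + (-2 + g*(-5) + g^2 + g^3*7)
= g + 5*g^3 - 5*g^5 + g^4*4 - 1
d) g + 5*g^3 - 5*g^5 + g^4*4 - 1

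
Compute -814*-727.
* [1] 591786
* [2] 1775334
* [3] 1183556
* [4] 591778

-814 * -727 = 591778
4) 591778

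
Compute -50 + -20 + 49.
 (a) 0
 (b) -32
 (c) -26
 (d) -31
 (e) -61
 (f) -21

First: -50 + -20 = -70
Then: -70 + 49 = -21
f) -21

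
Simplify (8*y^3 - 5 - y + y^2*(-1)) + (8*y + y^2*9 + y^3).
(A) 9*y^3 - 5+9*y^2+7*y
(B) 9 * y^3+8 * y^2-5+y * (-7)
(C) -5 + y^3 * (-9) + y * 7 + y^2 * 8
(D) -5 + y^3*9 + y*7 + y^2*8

Adding the polynomials and combining like terms:
(8*y^3 - 5 - y + y^2*(-1)) + (8*y + y^2*9 + y^3)
= -5 + y^3*9 + y*7 + y^2*8
D) -5 + y^3*9 + y*7 + y^2*8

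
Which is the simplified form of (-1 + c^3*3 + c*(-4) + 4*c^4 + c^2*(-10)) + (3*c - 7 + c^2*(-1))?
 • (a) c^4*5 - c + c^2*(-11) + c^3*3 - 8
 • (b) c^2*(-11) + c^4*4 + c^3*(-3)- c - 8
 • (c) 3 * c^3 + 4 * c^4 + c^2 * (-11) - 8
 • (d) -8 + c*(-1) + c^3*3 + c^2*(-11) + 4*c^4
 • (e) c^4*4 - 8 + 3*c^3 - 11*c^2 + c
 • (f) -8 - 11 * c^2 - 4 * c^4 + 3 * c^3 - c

Adding the polynomials and combining like terms:
(-1 + c^3*3 + c*(-4) + 4*c^4 + c^2*(-10)) + (3*c - 7 + c^2*(-1))
= -8 + c*(-1) + c^3*3 + c^2*(-11) + 4*c^4
d) -8 + c*(-1) + c^3*3 + c^2*(-11) + 4*c^4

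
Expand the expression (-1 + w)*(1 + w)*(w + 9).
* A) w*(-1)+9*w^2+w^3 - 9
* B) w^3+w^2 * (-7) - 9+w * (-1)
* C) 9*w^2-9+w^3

Expanding (-1 + w)*(1 + w)*(w + 9):
= w*(-1)+9*w^2+w^3 - 9
A) w*(-1)+9*w^2+w^3 - 9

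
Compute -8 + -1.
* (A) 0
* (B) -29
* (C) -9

-8 + -1 = -9
C) -9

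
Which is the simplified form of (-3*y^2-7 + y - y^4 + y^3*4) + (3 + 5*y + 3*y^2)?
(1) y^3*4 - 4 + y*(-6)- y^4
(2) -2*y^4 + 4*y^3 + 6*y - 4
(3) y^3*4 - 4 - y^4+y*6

Adding the polynomials and combining like terms:
(-3*y^2 - 7 + y - y^4 + y^3*4) + (3 + 5*y + 3*y^2)
= y^3*4 - 4 - y^4+y*6
3) y^3*4 - 4 - y^4+y*6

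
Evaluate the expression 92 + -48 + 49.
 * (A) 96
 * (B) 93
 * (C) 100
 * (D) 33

First: 92 + -48 = 44
Then: 44 + 49 = 93
B) 93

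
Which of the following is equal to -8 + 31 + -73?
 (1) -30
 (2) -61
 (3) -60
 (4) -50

First: -8 + 31 = 23
Then: 23 + -73 = -50
4) -50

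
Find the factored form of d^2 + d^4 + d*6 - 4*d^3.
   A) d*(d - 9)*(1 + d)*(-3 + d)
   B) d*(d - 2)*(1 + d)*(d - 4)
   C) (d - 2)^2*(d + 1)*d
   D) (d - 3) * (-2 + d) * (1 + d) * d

We need to factor d^2 + d^4 + d*6 - 4*d^3.
The factored form is (d - 3) * (-2 + d) * (1 + d) * d.
D) (d - 3) * (-2 + d) * (1 + d) * d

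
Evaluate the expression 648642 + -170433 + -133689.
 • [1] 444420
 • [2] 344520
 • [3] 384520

First: 648642 + -170433 = 478209
Then: 478209 + -133689 = 344520
2) 344520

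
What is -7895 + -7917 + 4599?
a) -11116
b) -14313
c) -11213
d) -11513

First: -7895 + -7917 = -15812
Then: -15812 + 4599 = -11213
c) -11213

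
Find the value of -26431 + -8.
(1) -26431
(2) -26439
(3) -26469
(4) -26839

-26431 + -8 = -26439
2) -26439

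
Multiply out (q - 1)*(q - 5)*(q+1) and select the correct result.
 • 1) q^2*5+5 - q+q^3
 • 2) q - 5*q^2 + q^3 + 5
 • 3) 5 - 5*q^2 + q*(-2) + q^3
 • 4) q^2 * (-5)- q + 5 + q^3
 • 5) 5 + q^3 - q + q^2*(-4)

Expanding (q - 1)*(q - 5)*(q+1):
= q^2 * (-5)- q + 5 + q^3
4) q^2 * (-5)- q + 5 + q^3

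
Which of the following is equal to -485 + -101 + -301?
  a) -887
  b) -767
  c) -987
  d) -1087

First: -485 + -101 = -586
Then: -586 + -301 = -887
a) -887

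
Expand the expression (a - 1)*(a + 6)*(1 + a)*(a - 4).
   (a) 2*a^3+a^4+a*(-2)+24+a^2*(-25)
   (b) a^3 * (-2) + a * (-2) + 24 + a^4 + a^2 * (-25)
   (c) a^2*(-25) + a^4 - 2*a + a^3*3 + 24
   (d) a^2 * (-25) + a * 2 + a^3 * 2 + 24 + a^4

Expanding (a - 1)*(a + 6)*(1 + a)*(a - 4):
= 2*a^3+a^4+a*(-2)+24+a^2*(-25)
a) 2*a^3+a^4+a*(-2)+24+a^2*(-25)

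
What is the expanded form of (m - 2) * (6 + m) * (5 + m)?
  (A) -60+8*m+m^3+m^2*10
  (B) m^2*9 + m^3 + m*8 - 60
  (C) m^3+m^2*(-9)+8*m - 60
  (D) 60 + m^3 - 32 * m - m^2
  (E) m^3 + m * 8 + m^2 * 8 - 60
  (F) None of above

Expanding (m - 2) * (6 + m) * (5 + m):
= m^2*9 + m^3 + m*8 - 60
B) m^2*9 + m^3 + m*8 - 60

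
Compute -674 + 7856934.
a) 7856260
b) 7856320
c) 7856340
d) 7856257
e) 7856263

-674 + 7856934 = 7856260
a) 7856260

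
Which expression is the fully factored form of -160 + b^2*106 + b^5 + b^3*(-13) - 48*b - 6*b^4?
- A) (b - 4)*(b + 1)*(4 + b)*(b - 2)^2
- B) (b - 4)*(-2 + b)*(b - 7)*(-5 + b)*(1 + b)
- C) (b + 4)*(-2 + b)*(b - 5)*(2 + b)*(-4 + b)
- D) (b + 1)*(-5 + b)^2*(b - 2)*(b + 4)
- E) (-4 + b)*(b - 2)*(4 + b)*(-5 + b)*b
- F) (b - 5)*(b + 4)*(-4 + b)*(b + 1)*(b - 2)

We need to factor -160 + b^2*106 + b^5 + b^3*(-13) - 48*b - 6*b^4.
The factored form is (b - 5)*(b + 4)*(-4 + b)*(b + 1)*(b - 2).
F) (b - 5)*(b + 4)*(-4 + b)*(b + 1)*(b - 2)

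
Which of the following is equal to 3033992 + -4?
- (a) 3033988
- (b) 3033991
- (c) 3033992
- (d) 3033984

3033992 + -4 = 3033988
a) 3033988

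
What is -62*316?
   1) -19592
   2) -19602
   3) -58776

-62 * 316 = -19592
1) -19592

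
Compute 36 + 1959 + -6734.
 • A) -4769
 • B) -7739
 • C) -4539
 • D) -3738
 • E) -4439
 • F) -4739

First: 36 + 1959 = 1995
Then: 1995 + -6734 = -4739
F) -4739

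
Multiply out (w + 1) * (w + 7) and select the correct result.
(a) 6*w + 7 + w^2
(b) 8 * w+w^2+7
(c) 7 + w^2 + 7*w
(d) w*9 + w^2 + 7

Expanding (w + 1) * (w + 7):
= 8 * w+w^2+7
b) 8 * w+w^2+7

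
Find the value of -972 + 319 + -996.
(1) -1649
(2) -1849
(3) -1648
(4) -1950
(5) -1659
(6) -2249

First: -972 + 319 = -653
Then: -653 + -996 = -1649
1) -1649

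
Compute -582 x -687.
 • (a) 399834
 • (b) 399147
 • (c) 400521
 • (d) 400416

-582 * -687 = 399834
a) 399834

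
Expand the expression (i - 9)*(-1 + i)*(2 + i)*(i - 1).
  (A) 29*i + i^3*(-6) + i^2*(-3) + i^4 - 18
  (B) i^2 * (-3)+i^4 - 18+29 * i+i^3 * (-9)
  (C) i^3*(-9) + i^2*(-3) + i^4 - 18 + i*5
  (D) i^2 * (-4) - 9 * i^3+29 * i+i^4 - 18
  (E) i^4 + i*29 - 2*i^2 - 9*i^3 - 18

Expanding (i - 9)*(-1 + i)*(2 + i)*(i - 1):
= i^2 * (-3)+i^4 - 18+29 * i+i^3 * (-9)
B) i^2 * (-3)+i^4 - 18+29 * i+i^3 * (-9)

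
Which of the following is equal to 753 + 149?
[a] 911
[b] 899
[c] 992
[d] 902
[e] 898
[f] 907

753 + 149 = 902
d) 902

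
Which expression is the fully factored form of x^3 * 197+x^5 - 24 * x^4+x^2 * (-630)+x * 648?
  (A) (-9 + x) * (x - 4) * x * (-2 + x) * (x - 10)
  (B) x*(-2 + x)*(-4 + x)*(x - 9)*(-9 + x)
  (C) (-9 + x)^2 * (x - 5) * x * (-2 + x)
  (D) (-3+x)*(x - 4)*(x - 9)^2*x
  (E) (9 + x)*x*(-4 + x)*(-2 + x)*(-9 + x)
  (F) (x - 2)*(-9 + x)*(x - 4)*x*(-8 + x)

We need to factor x^3 * 197+x^5 - 24 * x^4+x^2 * (-630)+x * 648.
The factored form is x*(-2 + x)*(-4 + x)*(x - 9)*(-9 + x).
B) x*(-2 + x)*(-4 + x)*(x - 9)*(-9 + x)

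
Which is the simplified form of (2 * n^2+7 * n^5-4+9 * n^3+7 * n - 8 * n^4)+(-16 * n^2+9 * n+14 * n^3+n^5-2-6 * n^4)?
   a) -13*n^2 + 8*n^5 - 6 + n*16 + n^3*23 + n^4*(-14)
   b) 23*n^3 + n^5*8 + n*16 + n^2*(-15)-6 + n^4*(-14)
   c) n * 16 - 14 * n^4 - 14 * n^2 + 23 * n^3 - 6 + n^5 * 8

Adding the polynomials and combining like terms:
(2*n^2 + 7*n^5 - 4 + 9*n^3 + 7*n - 8*n^4) + (-16*n^2 + 9*n + 14*n^3 + n^5 - 2 - 6*n^4)
= n * 16 - 14 * n^4 - 14 * n^2 + 23 * n^3 - 6 + n^5 * 8
c) n * 16 - 14 * n^4 - 14 * n^2 + 23 * n^3 - 6 + n^5 * 8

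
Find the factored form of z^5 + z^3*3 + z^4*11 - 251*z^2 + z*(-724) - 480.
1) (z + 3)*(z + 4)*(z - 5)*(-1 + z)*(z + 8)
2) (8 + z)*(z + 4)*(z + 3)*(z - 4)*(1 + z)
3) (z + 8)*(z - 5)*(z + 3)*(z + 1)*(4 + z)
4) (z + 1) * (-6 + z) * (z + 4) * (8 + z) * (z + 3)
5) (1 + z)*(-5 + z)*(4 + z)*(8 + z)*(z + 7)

We need to factor z^5 + z^3*3 + z^4*11 - 251*z^2 + z*(-724) - 480.
The factored form is (z + 8)*(z - 5)*(z + 3)*(z + 1)*(4 + z).
3) (z + 8)*(z - 5)*(z + 3)*(z + 1)*(4 + z)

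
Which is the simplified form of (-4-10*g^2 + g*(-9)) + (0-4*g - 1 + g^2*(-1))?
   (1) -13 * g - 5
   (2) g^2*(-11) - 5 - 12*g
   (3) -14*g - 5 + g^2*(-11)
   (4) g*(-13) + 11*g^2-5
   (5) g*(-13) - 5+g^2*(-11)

Adding the polynomials and combining like terms:
(-4 - 10*g^2 + g*(-9)) + (0 - 4*g - 1 + g^2*(-1))
= g*(-13) - 5+g^2*(-11)
5) g*(-13) - 5+g^2*(-11)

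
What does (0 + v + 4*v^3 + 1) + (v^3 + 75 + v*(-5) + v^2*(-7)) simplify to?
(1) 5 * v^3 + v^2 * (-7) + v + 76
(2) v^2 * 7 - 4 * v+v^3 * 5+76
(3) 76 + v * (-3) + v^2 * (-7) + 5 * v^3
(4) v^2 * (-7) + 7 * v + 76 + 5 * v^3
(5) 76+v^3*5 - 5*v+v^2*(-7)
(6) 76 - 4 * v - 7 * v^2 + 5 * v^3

Adding the polynomials and combining like terms:
(0 + v + 4*v^3 + 1) + (v^3 + 75 + v*(-5) + v^2*(-7))
= 76 - 4 * v - 7 * v^2 + 5 * v^3
6) 76 - 4 * v - 7 * v^2 + 5 * v^3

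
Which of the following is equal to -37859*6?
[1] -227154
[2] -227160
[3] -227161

-37859 * 6 = -227154
1) -227154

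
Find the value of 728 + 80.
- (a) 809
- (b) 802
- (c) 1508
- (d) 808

728 + 80 = 808
d) 808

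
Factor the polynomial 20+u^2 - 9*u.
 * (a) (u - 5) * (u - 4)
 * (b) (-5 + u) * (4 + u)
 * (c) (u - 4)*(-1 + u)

We need to factor 20+u^2 - 9*u.
The factored form is (u - 5) * (u - 4).
a) (u - 5) * (u - 4)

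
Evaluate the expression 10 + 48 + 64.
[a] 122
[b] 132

First: 10 + 48 = 58
Then: 58 + 64 = 122
a) 122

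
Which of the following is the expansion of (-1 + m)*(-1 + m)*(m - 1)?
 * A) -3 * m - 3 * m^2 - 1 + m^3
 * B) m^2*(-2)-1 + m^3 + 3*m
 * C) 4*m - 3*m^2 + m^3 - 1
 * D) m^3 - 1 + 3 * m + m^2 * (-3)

Expanding (-1 + m)*(-1 + m)*(m - 1):
= m^3 - 1 + 3 * m + m^2 * (-3)
D) m^3 - 1 + 3 * m + m^2 * (-3)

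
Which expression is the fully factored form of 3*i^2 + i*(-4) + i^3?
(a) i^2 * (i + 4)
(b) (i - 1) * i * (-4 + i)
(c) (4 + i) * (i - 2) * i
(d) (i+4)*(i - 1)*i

We need to factor 3*i^2 + i*(-4) + i^3.
The factored form is (i+4)*(i - 1)*i.
d) (i+4)*(i - 1)*i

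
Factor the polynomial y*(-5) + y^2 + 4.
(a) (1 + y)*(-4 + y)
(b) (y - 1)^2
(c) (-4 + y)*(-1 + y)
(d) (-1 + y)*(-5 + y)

We need to factor y*(-5) + y^2 + 4.
The factored form is (-4 + y)*(-1 + y).
c) (-4 + y)*(-1 + y)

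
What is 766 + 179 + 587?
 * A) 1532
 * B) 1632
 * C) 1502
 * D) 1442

First: 766 + 179 = 945
Then: 945 + 587 = 1532
A) 1532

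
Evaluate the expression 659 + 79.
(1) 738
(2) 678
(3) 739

659 + 79 = 738
1) 738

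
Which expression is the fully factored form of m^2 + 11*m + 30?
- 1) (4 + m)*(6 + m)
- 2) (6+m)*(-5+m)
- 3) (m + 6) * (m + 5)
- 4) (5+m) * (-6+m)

We need to factor m^2 + 11*m + 30.
The factored form is (m + 6) * (m + 5).
3) (m + 6) * (m + 5)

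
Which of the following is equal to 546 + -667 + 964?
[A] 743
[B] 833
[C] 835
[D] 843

First: 546 + -667 = -121
Then: -121 + 964 = 843
D) 843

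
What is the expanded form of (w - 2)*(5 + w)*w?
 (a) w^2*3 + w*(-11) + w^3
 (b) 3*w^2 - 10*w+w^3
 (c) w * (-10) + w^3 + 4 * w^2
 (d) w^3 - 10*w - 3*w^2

Expanding (w - 2)*(5 + w)*w:
= 3*w^2 - 10*w+w^3
b) 3*w^2 - 10*w+w^3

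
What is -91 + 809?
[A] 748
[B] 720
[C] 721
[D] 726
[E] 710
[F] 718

-91 + 809 = 718
F) 718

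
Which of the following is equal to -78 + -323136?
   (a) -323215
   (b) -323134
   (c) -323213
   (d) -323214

-78 + -323136 = -323214
d) -323214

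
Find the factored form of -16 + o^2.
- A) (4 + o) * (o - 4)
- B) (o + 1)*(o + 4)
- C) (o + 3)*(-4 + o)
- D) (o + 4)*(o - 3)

We need to factor -16 + o^2.
The factored form is (4 + o) * (o - 4).
A) (4 + o) * (o - 4)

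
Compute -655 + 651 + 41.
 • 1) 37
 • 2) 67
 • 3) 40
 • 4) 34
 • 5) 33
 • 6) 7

First: -655 + 651 = -4
Then: -4 + 41 = 37
1) 37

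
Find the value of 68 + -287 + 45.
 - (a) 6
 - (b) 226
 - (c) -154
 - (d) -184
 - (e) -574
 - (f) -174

First: 68 + -287 = -219
Then: -219 + 45 = -174
f) -174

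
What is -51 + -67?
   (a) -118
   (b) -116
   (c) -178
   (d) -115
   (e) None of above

-51 + -67 = -118
a) -118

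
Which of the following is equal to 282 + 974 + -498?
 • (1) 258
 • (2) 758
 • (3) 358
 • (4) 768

First: 282 + 974 = 1256
Then: 1256 + -498 = 758
2) 758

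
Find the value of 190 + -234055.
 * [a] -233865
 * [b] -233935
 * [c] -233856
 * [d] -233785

190 + -234055 = -233865
a) -233865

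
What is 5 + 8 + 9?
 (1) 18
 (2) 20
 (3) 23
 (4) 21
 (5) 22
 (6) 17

First: 5 + 8 = 13
Then: 13 + 9 = 22
5) 22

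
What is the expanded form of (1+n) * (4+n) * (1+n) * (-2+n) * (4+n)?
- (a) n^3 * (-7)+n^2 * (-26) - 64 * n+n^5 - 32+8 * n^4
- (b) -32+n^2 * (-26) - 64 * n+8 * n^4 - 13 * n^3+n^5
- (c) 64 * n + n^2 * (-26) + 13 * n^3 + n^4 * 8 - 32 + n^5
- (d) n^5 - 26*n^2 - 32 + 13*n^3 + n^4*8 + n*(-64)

Expanding (1+n) * (4+n) * (1+n) * (-2+n) * (4+n):
= n^5 - 26*n^2 - 32 + 13*n^3 + n^4*8 + n*(-64)
d) n^5 - 26*n^2 - 32 + 13*n^3 + n^4*8 + n*(-64)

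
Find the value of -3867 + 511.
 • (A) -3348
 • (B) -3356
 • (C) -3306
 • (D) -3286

-3867 + 511 = -3356
B) -3356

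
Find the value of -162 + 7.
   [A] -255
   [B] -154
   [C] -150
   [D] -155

-162 + 7 = -155
D) -155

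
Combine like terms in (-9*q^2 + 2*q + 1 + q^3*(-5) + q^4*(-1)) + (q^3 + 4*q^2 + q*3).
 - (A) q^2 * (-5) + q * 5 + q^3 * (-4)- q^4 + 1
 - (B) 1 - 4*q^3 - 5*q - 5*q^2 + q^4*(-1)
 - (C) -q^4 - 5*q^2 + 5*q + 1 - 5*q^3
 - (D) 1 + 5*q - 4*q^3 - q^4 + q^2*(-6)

Adding the polynomials and combining like terms:
(-9*q^2 + 2*q + 1 + q^3*(-5) + q^4*(-1)) + (q^3 + 4*q^2 + q*3)
= q^2 * (-5) + q * 5 + q^3 * (-4)- q^4 + 1
A) q^2 * (-5) + q * 5 + q^3 * (-4)- q^4 + 1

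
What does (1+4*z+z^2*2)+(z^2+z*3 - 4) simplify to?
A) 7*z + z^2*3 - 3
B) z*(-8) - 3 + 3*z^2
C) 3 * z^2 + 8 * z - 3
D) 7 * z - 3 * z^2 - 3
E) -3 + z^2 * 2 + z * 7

Adding the polynomials and combining like terms:
(1 + 4*z + z^2*2) + (z^2 + z*3 - 4)
= 7*z + z^2*3 - 3
A) 7*z + z^2*3 - 3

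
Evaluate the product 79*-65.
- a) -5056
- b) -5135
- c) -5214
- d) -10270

79 * -65 = -5135
b) -5135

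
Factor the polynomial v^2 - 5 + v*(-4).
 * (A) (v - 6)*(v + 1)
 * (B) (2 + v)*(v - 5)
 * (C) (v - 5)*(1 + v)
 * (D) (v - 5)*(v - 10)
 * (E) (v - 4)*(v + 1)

We need to factor v^2 - 5 + v*(-4).
The factored form is (v - 5)*(1 + v).
C) (v - 5)*(1 + v)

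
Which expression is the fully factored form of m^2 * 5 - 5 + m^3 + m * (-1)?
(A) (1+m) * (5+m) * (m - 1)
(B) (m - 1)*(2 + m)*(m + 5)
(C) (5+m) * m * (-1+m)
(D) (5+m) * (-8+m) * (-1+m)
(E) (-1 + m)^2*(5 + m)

We need to factor m^2 * 5 - 5 + m^3 + m * (-1).
The factored form is (1+m) * (5+m) * (m - 1).
A) (1+m) * (5+m) * (m - 1)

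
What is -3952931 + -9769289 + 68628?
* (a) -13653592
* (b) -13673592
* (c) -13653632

First: -3952931 + -9769289 = -13722220
Then: -13722220 + 68628 = -13653592
a) -13653592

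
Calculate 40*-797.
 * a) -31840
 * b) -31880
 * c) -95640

40 * -797 = -31880
b) -31880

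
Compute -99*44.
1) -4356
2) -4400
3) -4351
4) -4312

-99 * 44 = -4356
1) -4356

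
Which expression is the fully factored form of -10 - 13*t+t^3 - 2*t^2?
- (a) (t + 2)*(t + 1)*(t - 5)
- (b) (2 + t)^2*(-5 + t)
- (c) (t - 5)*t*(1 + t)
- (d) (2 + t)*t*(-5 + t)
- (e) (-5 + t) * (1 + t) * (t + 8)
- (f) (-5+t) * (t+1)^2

We need to factor -10 - 13*t+t^3 - 2*t^2.
The factored form is (t + 2)*(t + 1)*(t - 5).
a) (t + 2)*(t + 1)*(t - 5)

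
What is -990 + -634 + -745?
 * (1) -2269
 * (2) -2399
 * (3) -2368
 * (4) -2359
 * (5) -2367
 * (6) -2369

First: -990 + -634 = -1624
Then: -1624 + -745 = -2369
6) -2369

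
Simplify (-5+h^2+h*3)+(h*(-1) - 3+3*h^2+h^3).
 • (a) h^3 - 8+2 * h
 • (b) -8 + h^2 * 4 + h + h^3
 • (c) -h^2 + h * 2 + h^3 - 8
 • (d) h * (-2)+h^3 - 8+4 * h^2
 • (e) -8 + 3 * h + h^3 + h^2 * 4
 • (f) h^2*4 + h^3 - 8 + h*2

Adding the polynomials and combining like terms:
(-5 + h^2 + h*3) + (h*(-1) - 3 + 3*h^2 + h^3)
= h^2*4 + h^3 - 8 + h*2
f) h^2*4 + h^3 - 8 + h*2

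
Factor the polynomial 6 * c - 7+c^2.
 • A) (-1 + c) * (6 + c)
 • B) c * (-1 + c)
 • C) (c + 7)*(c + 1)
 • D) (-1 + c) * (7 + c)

We need to factor 6 * c - 7+c^2.
The factored form is (-1 + c) * (7 + c).
D) (-1 + c) * (7 + c)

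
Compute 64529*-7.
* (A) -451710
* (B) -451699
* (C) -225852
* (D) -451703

64529 * -7 = -451703
D) -451703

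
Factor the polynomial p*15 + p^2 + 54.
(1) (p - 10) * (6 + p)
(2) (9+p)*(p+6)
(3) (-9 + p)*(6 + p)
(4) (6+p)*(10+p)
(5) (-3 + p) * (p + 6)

We need to factor p*15 + p^2 + 54.
The factored form is (9+p)*(p+6).
2) (9+p)*(p+6)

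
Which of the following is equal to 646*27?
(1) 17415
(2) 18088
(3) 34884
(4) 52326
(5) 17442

646 * 27 = 17442
5) 17442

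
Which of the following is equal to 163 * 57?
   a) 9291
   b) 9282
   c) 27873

163 * 57 = 9291
a) 9291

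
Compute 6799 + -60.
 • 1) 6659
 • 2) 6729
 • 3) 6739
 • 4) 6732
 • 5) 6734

6799 + -60 = 6739
3) 6739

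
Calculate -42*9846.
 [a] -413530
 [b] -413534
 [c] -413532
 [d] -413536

-42 * 9846 = -413532
c) -413532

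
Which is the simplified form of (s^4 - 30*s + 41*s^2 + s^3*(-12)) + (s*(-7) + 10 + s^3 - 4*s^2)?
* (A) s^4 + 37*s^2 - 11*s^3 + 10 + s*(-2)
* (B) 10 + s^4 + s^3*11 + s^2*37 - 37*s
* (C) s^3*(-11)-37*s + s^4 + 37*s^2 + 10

Adding the polynomials and combining like terms:
(s^4 - 30*s + 41*s^2 + s^3*(-12)) + (s*(-7) + 10 + s^3 - 4*s^2)
= s^3*(-11)-37*s + s^4 + 37*s^2 + 10
C) s^3*(-11)-37*s + s^4 + 37*s^2 + 10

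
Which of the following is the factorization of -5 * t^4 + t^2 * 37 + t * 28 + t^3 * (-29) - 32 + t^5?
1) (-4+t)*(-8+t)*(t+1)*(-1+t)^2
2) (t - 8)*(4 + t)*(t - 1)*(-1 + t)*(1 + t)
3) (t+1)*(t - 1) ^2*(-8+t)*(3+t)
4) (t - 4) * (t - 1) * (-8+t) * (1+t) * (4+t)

We need to factor -5 * t^4 + t^2 * 37 + t * 28 + t^3 * (-29) - 32 + t^5.
The factored form is (t - 8)*(4 + t)*(t - 1)*(-1 + t)*(1 + t).
2) (t - 8)*(4 + t)*(t - 1)*(-1 + t)*(1 + t)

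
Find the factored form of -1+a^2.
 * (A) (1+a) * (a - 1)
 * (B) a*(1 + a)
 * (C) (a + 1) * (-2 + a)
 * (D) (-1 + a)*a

We need to factor -1+a^2.
The factored form is (1+a) * (a - 1).
A) (1+a) * (a - 1)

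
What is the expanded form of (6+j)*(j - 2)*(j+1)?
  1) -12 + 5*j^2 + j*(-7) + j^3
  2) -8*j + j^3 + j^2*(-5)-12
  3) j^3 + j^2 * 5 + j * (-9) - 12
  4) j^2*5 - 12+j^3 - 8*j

Expanding (6+j)*(j - 2)*(j+1):
= j^2*5 - 12+j^3 - 8*j
4) j^2*5 - 12+j^3 - 8*j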